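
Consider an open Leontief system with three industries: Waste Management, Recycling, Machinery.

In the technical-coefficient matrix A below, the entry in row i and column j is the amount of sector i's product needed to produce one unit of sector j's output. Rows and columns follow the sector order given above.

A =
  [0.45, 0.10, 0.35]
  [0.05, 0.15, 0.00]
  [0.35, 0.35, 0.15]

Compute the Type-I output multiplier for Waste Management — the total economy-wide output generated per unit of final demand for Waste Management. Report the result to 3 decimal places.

m_1 = 3.818

I − A =
  [   0.55    -0.10    -0.35]
  [  -0.05     0.85     0.00]
  [  -0.35    -0.35     0.85]
Cofactors of I−A, C_ij = (−1)^(i+j)·(minor ij) (rows/columns in the sector order above):
  C_11 = (0.85)(0.85) − (0.00)(-0.35) = 0.7225
  C_12 = −[(-0.05)(0.85) − (0.00)(-0.35)] = 0.0425
  C_13 = (-0.05)(-0.35) − (0.85)(-0.35) = 0.3150
  C_21 = −[(-0.10)(0.85) − (-0.35)(-0.35)] = 0.2075
  C_22 = (0.55)(0.85) − (-0.35)(-0.35) = 0.3450
  C_23 = −[(0.55)(-0.35) − (-0.10)(-0.35)] = 0.2275
  C_31 = (-0.10)(0.00) − (-0.35)(0.85) = 0.2975
  C_32 = −[(0.55)(0.00) − (-0.35)(-0.05)] = 0.0175
  C_33 = (0.55)(0.85) − (-0.10)(-0.05) = 0.4625
det(I−A) = Σ_j (I−A)_1j·C_1j = (0.55)(0.7225) + (-0.10)(0.0425) + (-0.35)(0.3150) = 0.282875
adj(I−A) = Cᵀ =
  [ 0.7225   0.2075   0.2975]
  [ 0.0425   0.3450   0.0175]
  [ 0.3150   0.2275   0.4625]
(I − A)⁻¹ = adj(I−A) / det(I−A) ≈
  [   2.5541     0.7335     1.0517]
  [   0.1502     1.2196     0.0619]
  [   1.1136     0.8042     1.6350]
The output multiplier for sector j is the column-j sum of the Leontief inverse (I − A)⁻¹ = adj(I−A) / det(I−A).
Column 1 of adj(I−A): (0.7225, 0.0425, 0.3150); det(I−A) = 0.282875.
m_1 = (0.7225 + 0.0425 + 0.3150) / 0.282875 = 1.08 / 0.282875 ≈ 3.818.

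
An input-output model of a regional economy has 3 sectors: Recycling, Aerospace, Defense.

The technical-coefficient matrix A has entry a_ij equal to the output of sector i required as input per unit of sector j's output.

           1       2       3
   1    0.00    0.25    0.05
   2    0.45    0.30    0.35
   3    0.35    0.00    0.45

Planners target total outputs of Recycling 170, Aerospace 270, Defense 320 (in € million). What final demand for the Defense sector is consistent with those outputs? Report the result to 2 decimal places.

I − A =
  [   1.00    -0.25    -0.05]
  [  -0.45     0.70    -0.35]
  [  -0.35     0.00     0.55]
d = (I − A) x:
  d_1 = (+1.00)·170 + (-0.25)·270 + (-0.05)·320 = 86.50
  d_2 = (-0.45)·170 + (+0.70)·270 + (-0.35)·320 = 0.50
  d_3 = (-0.35)·170 + (+0.00)·270 + (+0.55)·320 = 116.50

d_3 = 116.50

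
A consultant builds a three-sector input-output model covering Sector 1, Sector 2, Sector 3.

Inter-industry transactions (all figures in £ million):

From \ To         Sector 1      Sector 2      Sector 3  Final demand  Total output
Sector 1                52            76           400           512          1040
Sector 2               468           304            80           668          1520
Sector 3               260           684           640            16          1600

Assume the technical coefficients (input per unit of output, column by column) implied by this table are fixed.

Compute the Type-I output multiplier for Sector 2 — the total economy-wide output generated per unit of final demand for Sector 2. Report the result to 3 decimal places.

m_2 = 3.408

Technical coefficients a_ij = z_ij / X_j:
  a_11 = 52/1040 = 0.05, a_21 = 468/1040 = 0.45, a_31 = 260/1040 = 0.25
  a_12 = 76/1520 = 0.05, a_22 = 304/1520 = 0.20, a_32 = 684/1520 = 0.45
  a_13 = 400/1600 = 0.25, a_23 = 80/1600 = 0.05, a_33 = 640/1600 = 0.40
I − A =
  [   0.95    -0.05    -0.25]
  [  -0.45     0.80    -0.05]
  [  -0.25    -0.45     0.60]
Cofactors of I−A, C_ij = (−1)^(i+j)·(minor ij) (rows/columns in the sector order above):
  C_11 = (0.80)(0.60) − (-0.05)(-0.45) = 0.4575
  C_12 = −[(-0.45)(0.60) − (-0.05)(-0.25)] = 0.2825
  C_13 = (-0.45)(-0.45) − (0.80)(-0.25) = 0.4025
  C_21 = −[(-0.05)(0.60) − (-0.25)(-0.45)] = 0.1425
  C_22 = (0.95)(0.60) − (-0.25)(-0.25) = 0.5075
  C_23 = −[(0.95)(-0.45) − (-0.05)(-0.25)] = 0.4400
  C_31 = (-0.05)(-0.05) − (-0.25)(0.80) = 0.2025
  C_32 = −[(0.95)(-0.05) − (-0.25)(-0.45)] = 0.1600
  C_33 = (0.95)(0.80) − (-0.05)(-0.45) = 0.7375
det(I−A) = Σ_j (I−A)_1j·C_1j = (0.95)(0.4575) + (-0.05)(0.2825) + (-0.25)(0.4025) = 0.319875
adj(I−A) = Cᵀ =
  [ 0.4575   0.1425   0.2025]
  [ 0.2825   0.5075   0.1600]
  [ 0.4025   0.4400   0.7375]
(I − A)⁻¹ = adj(I−A) / det(I−A) ≈
  [   1.4302     0.4455     0.6331]
  [   0.8832     1.5866     0.5002]
  [   1.2583     1.3755     2.3056]
The output multiplier for sector j is the column-j sum of the Leontief inverse (I − A)⁻¹ = adj(I−A) / det(I−A).
Column 2 of adj(I−A): (0.1425, 0.5075, 0.4400); det(I−A) = 0.319875.
m_2 = (0.1425 + 0.5075 + 0.4400) / 0.319875 = 1.09 / 0.319875 ≈ 3.408.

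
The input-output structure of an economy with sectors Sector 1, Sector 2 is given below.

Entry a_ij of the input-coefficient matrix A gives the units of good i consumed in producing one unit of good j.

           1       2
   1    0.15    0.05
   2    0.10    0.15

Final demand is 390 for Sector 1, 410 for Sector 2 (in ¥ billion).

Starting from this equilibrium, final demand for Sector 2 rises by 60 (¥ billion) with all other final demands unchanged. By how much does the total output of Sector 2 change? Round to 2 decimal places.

Δx_2 = 71.08

I − A =
  [   0.85    -0.05]
  [  -0.10     0.85]
det(I−A) = (0.85)(0.85) − (-0.05)(-0.10) = 0.7175
adj(I−A) = [[0.85, 0.05], [0.10, 0.85]]
(I − A)⁻¹ = adj(I−A) / det(I−A) ≈
  [   1.1847     0.0697]
  [   0.1394     1.1847]
Δx = (I − A)⁻¹ Δd with Δd having +60 in the Sector 2 component and 0 elsewhere.
So Δx_2 = L_22 · (+60), where L_22 = adj(I−A)_22 / det(I−A) = 0.85 / 0.7175.
Δx_2 = 0.85 × (+60) / 0.7175 = 51.00 / 0.7175 ≈ 71.08.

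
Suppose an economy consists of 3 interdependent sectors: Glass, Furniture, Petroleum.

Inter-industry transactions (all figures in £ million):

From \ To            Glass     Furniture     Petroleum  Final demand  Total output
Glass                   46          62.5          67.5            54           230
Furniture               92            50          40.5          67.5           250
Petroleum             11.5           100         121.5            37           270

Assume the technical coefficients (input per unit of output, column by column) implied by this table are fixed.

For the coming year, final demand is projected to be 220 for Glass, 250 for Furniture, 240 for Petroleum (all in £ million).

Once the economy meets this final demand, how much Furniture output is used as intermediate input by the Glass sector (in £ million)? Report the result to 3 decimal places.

z_FG = 405.783

Technical coefficients a_ij = z_ij / X_j:
  a_GG = 46/230 = 0.20, a_FG = 92/230 = 0.40, a_PG = 11.5/230 = 0.05
  a_GF = 62.5/250 = 0.25, a_FF = 50/250 = 0.20, a_PF = 100/250 = 0.40
  a_GP = 67.5/270 = 0.25, a_FP = 40.5/270 = 0.15, a_PP = 121.5/270 = 0.45
I − A =
  [   0.80    -0.25    -0.25]
  [  -0.40     0.80    -0.15]
  [  -0.05    -0.40     0.55]
Cofactors of I−A, C_ij = (−1)^(i+j)·(minor ij) (rows/columns in the sector order above):
  C_11 = (0.80)(0.55) − (-0.15)(-0.40) = 0.3800
  C_12 = −[(-0.40)(0.55) − (-0.15)(-0.05)] = 0.2275
  C_13 = (-0.40)(-0.40) − (0.80)(-0.05) = 0.2000
  C_21 = −[(-0.25)(0.55) − (-0.25)(-0.40)] = 0.2375
  C_22 = (0.80)(0.55) − (-0.25)(-0.05) = 0.4275
  C_23 = −[(0.80)(-0.40) − (-0.25)(-0.05)] = 0.3325
  C_31 = (-0.25)(-0.15) − (-0.25)(0.80) = 0.2375
  C_32 = −[(0.80)(-0.15) − (-0.25)(-0.40)] = 0.2200
  C_33 = (0.80)(0.80) − (-0.25)(-0.40) = 0.5400
det(I−A) = Σ_j (I−A)_1j·C_1j = (0.80)(0.3800) + (-0.25)(0.2275) + (-0.25)(0.2000) = 0.197125
adj(I−A) = Cᵀ =
  [ 0.3800   0.2375   0.2375]
  [ 0.2275   0.4275   0.2200]
  [ 0.2000   0.3325   0.5400]
(I − A)⁻¹ = adj(I−A) / det(I−A) ≈
  [   1.9277     1.2048     1.2048]
  [   1.1541     2.1687     1.1160]
  [   1.0146     1.6867     2.7394]
First solve x = (I − A)⁻¹ d = adj(I−A)·d / det(I−A); in particular x_G = (0.3800·220 + 0.2375·250 + 0.2375·240) / 0.197125 = 199.975 / 0.197125 ≈ 1014.45783.
Intermediate flow from F to G: z_FG = a_FG · x_G = 0.40 × 199.975 / 0.197125 = 79.99 / 0.197125 ≈ 405.783.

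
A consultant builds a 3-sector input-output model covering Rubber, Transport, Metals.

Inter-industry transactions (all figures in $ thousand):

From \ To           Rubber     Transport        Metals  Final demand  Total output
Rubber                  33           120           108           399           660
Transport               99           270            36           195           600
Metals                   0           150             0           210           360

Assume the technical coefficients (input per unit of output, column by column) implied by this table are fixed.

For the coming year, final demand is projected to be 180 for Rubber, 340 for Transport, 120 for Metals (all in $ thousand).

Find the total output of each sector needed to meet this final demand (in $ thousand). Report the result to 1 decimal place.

x_1 = 459.5, x_2 = 801.7, x_3 = 320.4

Technical coefficients a_ij = z_ij / X_j:
  a_11 = 33/660 = 0.05, a_21 = 99/660 = 0.15, a_31 = 0/660 = 0.00
  a_12 = 120/600 = 0.20, a_22 = 270/600 = 0.45, a_32 = 150/600 = 0.25
  a_13 = 108/360 = 0.30, a_23 = 36/360 = 0.10, a_33 = 0/360 = 0.00
I − A =
  [   0.95    -0.20    -0.30]
  [  -0.15     0.55    -0.10]
  [   0.00    -0.25     1.00]
Cofactors of I−A, C_ij = (−1)^(i+j)·(minor ij) (rows/columns in the sector order above):
  C_11 = (0.55)(1.00) − (-0.10)(-0.25) = 0.5250
  C_12 = −[(-0.15)(1.00) − (-0.10)(0.00)] = 0.1500
  C_13 = (-0.15)(-0.25) − (0.55)(0.00) = 0.0375
  C_21 = −[(-0.20)(1.00) − (-0.30)(-0.25)] = 0.2750
  C_22 = (0.95)(1.00) − (-0.30)(0.00) = 0.9500
  C_23 = −[(0.95)(-0.25) − (-0.20)(0.00)] = 0.2375
  C_31 = (-0.20)(-0.10) − (-0.30)(0.55) = 0.1850
  C_32 = −[(0.95)(-0.10) − (-0.30)(-0.15)] = 0.1400
  C_33 = (0.95)(0.55) − (-0.20)(-0.15) = 0.4925
det(I−A) = Σ_j (I−A)_1j·C_1j = (0.95)(0.5250) + (-0.20)(0.1500) + (-0.30)(0.0375) = 0.4575
adj(I−A) = Cᵀ =
  [ 0.5250   0.2750   0.1850]
  [ 0.1500   0.9500   0.1400]
  [ 0.0375   0.2375   0.4925]
(I − A)⁻¹ = adj(I−A) / det(I−A) ≈
  [   1.1475     0.6011     0.4044]
  [   0.3279     2.0765     0.3060]
  [   0.0820     0.5191     1.0765]
x = (I − A)⁻¹ d = adj(I−A)·d / det(I−A), with det(I−A) = 0.4575:
  x_1 = (0.5250·180 + 0.2750·340 + 0.1850·120) / 0.4575 = 210.20 / 0.4575 ≈ 459.5
  x_2 = (0.1500·180 + 0.9500·340 + 0.1400·120) / 0.4575 = 366.80 / 0.4575 ≈ 801.7
  x_3 = (0.0375·180 + 0.2375·340 + 0.4925·120) / 0.4575 = 146.60 / 0.4575 ≈ 320.4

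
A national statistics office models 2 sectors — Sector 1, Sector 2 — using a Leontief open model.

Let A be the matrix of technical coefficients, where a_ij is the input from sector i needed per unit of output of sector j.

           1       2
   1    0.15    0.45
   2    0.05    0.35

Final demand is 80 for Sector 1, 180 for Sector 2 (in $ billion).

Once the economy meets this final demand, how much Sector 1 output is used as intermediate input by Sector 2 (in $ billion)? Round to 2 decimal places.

z_12 = 133.30

I − A =
  [   0.85    -0.45]
  [  -0.05     0.65]
det(I−A) = (0.85)(0.65) − (-0.45)(-0.05) = 0.5300
adj(I−A) = [[0.65, 0.45], [0.05, 0.85]]
(I − A)⁻¹ = adj(I−A) / det(I−A) ≈
  [   1.2264     0.8491]
  [   0.0943     1.6038]
First solve x = (I − A)⁻¹ d = adj(I−A)·d / det(I−A); in particular x_2 = (0.05·80 + 0.85·180) / 0.5300 = 157.00 / 0.5300 ≈ 296.2264.
Intermediate flow from 1 to 2: z_12 = a_12 · x_2 = 0.45 × 157.00 / 0.5300 = 70.65 / 0.5300 ≈ 133.30.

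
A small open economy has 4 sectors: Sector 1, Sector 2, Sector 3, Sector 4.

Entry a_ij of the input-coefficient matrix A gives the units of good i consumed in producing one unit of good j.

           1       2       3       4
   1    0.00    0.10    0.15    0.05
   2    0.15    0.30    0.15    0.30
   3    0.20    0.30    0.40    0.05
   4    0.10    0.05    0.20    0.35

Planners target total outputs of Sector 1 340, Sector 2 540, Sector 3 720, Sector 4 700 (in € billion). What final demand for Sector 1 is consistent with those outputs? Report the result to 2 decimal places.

d_1 = 143.00

I − A =
  [   1.00    -0.10    -0.15    -0.05]
  [  -0.15     0.70    -0.15    -0.30]
  [  -0.20    -0.30     0.60    -0.05]
  [  -0.10    -0.05    -0.20     0.65]
d = (I − A) x:
  d_1 = (+1.00)·340 + (-0.10)·540 + (-0.15)·720 + (-0.05)·700 = 143.00
  d_2 = (-0.15)·340 + (+0.70)·540 + (-0.15)·720 + (-0.30)·700 = 9.00
  d_3 = (-0.20)·340 + (-0.30)·540 + (+0.60)·720 + (-0.05)·700 = 167.00
  d_4 = (-0.10)·340 + (-0.05)·540 + (-0.20)·720 + (+0.65)·700 = 250.00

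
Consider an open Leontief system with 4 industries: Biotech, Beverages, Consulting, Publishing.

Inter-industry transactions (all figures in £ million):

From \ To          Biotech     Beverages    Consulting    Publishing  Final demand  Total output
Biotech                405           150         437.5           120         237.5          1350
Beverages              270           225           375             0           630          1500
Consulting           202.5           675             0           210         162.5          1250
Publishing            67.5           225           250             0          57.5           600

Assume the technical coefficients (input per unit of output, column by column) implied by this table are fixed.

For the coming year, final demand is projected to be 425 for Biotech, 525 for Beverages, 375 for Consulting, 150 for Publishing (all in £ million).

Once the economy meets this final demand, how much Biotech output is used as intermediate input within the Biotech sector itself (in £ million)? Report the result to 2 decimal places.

z_11 = 584.66

Technical coefficients a_ij = z_ij / X_j:
  a_11 = 405/1350 = 0.30, a_21 = 270/1350 = 0.20, a_31 = 202.5/1350 = 0.15, a_41 = 67.5/1350 = 0.05
  a_12 = 150/1500 = 0.10, a_22 = 225/1500 = 0.15, a_32 = 675/1500 = 0.45, a_42 = 225/1500 = 0.15
  a_13 = 437.5/1250 = 0.35, a_23 = 375/1250 = 0.30, a_33 = 0/1250 = 0.00, a_43 = 250/1250 = 0.20
  a_14 = 120/600 = 0.20, a_24 = 0/600 = 0.00, a_34 = 210/600 = 0.35, a_44 = 0/600 = 0.00
I − A =
  [   0.70    -0.10    -0.35    -0.20]
  [  -0.20     0.85    -0.30     0.00]
  [  -0.15    -0.45     1.00    -0.35]
  [  -0.05    -0.15    -0.20     1.00]
Compute the cofactors C_ij = (−1)^(i+j)·(3×3 minor ij) of I−A; the adjugate is their transpose:
adj(I−A) = Cᵀ =
  [ 0.639750   0.316875   0.370500   0.257625]
  [ 0.236250   0.576375   0.285000   0.147000]
  [ 0.242875   0.368500   0.560500   0.244750]
  [ 0.116000   0.176000   0.173375   0.399875]
det(I−A) = Σ_j (I−A)_1j·C_1j = (0.70)(0.639750) + (-0.10)(0.236250) + (-0.35)(0.242875) + (-0.20)(0.116000) = 0.31599375
(I − A)⁻¹ = adj(I−A) / det(I−A) ≈
  [   2.0246     1.0028     1.1725     0.8153]
  [   0.7476     1.8240     0.9019     0.4652]
  [   0.7686     1.1662     1.7738     0.7745]
  [   0.3671     0.5570     0.5487     1.2655]
First solve x = (I − A)⁻¹ d = adj(I−A)·d / det(I−A); in particular x_1 = (0.639750·425 + 0.316875·525 + 0.370500·375 + 0.257625·150) / 0.31599375 = 615.834375 / 0.31599375 ≈ 1948.8815.
Intermediate flow from 1 to 1: z_11 = a_11 · x_1 = 0.30 × 615.834375 / 0.31599375 = 184.7503125 / 0.31599375 ≈ 584.66.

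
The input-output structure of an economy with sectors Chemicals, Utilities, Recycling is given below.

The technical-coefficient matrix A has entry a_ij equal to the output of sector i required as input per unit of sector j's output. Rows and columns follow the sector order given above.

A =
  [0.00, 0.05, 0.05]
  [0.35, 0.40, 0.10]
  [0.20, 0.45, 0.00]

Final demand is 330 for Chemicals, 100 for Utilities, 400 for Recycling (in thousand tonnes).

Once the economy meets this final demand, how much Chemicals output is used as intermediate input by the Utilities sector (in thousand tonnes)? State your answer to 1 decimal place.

z_12 = 25.6

I − A =
  [   1.00    -0.05    -0.05]
  [  -0.35     0.60    -0.10]
  [  -0.20    -0.45     1.00]
Cofactors of I−A, C_ij = (−1)^(i+j)·(minor ij) (rows/columns in the sector order above):
  C_11 = (0.60)(1.00) − (-0.10)(-0.45) = 0.5550
  C_12 = −[(-0.35)(1.00) − (-0.10)(-0.20)] = 0.3700
  C_13 = (-0.35)(-0.45) − (0.60)(-0.20) = 0.2775
  C_21 = −[(-0.05)(1.00) − (-0.05)(-0.45)] = 0.0725
  C_22 = (1.00)(1.00) − (-0.05)(-0.20) = 0.9900
  C_23 = −[(1.00)(-0.45) − (-0.05)(-0.20)] = 0.4600
  C_31 = (-0.05)(-0.10) − (-0.05)(0.60) = 0.0350
  C_32 = −[(1.00)(-0.10) − (-0.05)(-0.35)] = 0.1175
  C_33 = (1.00)(0.60) − (-0.05)(-0.35) = 0.5825
det(I−A) = Σ_j (I−A)_1j·C_1j = (1.00)(0.5550) + (-0.05)(0.3700) + (-0.05)(0.2775) = 0.522625
adj(I−A) = Cᵀ =
  [ 0.5550   0.0725   0.0350]
  [ 0.3700   0.9900   0.1175]
  [ 0.2775   0.4600   0.5825]
(I − A)⁻¹ = adj(I−A) / det(I−A) ≈
  [   1.0619     0.1387     0.0670]
  [   0.7080     1.8943     0.2248]
  [   0.5310     0.8802     1.1146]
First solve x = (I − A)⁻¹ d = adj(I−A)·d / det(I−A); in particular x_2 = (0.3700·330 + 0.9900·100 + 0.1175·400) / 0.522625 = 268.10 / 0.522625 ≈ 512.987.
Intermediate flow from 1 to 2: z_12 = a_12 · x_2 = 0.05 × 268.10 / 0.522625 = 13.405 / 0.522625 ≈ 25.6.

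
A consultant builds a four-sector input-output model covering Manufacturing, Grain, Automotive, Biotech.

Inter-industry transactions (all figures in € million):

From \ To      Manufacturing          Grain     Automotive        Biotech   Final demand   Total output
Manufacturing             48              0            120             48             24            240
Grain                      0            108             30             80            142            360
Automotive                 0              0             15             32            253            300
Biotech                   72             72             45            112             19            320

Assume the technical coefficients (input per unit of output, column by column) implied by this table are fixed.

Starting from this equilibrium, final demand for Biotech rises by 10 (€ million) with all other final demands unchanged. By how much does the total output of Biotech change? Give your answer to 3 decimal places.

Δx_B = 20.503

Technical coefficients a_ij = z_ij / X_j:
  a_MM = 48/240 = 0.20, a_GM = 0/240 = 0.00, a_AM = 0/240 = 0.00, a_BM = 72/240 = 0.30
  a_MG = 0/360 = 0.00, a_GG = 108/360 = 0.30, a_AG = 0/360 = 0.00, a_BG = 72/360 = 0.20
  a_MA = 120/300 = 0.40, a_GA = 30/300 = 0.10, a_AA = 15/300 = 0.05, a_BA = 45/300 = 0.15
  a_MB = 48/320 = 0.15, a_GB = 80/320 = 0.25, a_AB = 32/320 = 0.10, a_BB = 112/320 = 0.35
I − A =
  [   0.80     0.00    -0.40    -0.15]
  [   0.00     0.70    -0.10    -0.25]
  [   0.00     0.00     0.95    -0.10]
  [  -0.30    -0.20    -0.15     0.65]
Compute the cofactors C_ij = (−1)^(i+j)·(3×3 minor ij) of I−A; the adjugate is their transpose:
adj(I−A) = Cᵀ =
  [ 0.37225   0.03650   0.18075   0.12775]
  [ 0.07425   0.42725   0.10750   0.19800]
  [ 0.02100   0.01600   0.29250   0.05600]
  [ 0.19950   0.15200   0.18400   0.53200]
det(I−A) = Σ_j (I−A)_1j·C_1j = (0.80)(0.37225) + (0.00)(0.07425) + (-0.40)(0.02100) + (-0.15)(0.19950) = 0.259475
(I − A)⁻¹ = adj(I−A) / det(I−A) ≈
  [   1.4346     0.1407     0.6966     0.4923]
  [   0.2862     1.6466     0.4143     0.7631]
  [   0.0809     0.0617     1.1273     0.2158]
  [   0.7689     0.5858     0.7091     2.0503]
Δx = (I − A)⁻¹ Δd with Δd having +10 in the Biotech component and 0 elsewhere.
So Δx_B = L_BB · (+10), where L_BB = adj(I−A)_BB / det(I−A) = 0.53200 / 0.259475.
Δx_B = 0.53200 × (+10) / 0.259475 = 5.32 / 0.259475 ≈ 20.503.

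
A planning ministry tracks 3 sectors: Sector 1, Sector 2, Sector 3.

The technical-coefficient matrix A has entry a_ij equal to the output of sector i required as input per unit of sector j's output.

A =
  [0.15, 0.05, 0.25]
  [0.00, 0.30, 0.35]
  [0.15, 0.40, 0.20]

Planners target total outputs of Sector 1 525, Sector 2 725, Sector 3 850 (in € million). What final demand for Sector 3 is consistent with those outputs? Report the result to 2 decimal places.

I − A =
  [   0.85    -0.05    -0.25]
  [   0.00     0.70    -0.35]
  [  -0.15    -0.40     0.80]
d = (I − A) x:
  d_1 = (+0.85)·525 + (-0.05)·725 + (-0.25)·850 = 197.50
  d_2 = (+0.00)·525 + (+0.70)·725 + (-0.35)·850 = 210.00
  d_3 = (-0.15)·525 + (-0.40)·725 + (+0.80)·850 = 311.25

d_3 = 311.25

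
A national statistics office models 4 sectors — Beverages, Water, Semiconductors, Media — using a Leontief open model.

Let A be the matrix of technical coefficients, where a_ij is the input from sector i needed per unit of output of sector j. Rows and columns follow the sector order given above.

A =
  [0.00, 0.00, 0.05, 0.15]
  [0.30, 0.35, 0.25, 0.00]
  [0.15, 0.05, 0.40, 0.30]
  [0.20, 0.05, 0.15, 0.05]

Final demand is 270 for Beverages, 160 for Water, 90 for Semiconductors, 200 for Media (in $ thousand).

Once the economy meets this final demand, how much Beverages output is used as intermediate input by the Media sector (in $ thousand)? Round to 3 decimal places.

I − A =
  [   1.00     0.00    -0.05    -0.15]
  [  -0.30     0.65    -0.25     0.00]
  [  -0.15    -0.05     0.60    -0.30]
  [  -0.20    -0.05    -0.15     0.95]
Compute the cofactors C_ij = (−1)^(i+j)·(3×3 minor ij) of I−A; the adjugate is their transpose:
adj(I−A) = Cᵀ =
  [ 0.325625   0.008750   0.047375   0.066375]
  [ 0.208125   0.493500   0.251000   0.112125]
  [ 0.150375   0.062125   0.595750   0.211875]
  [ 0.103250   0.037625   0.117250   0.371875]
det(I−A) = Σ_j (I−A)_1j·C_1j = (1.00)(0.325625) + (0.00)(0.208125) + (-0.05)(0.150375) + (-0.15)(0.103250) = 0.30261875
(I − A)⁻¹ = adj(I−A) / det(I−A) ≈
  [   1.0760     0.0289     0.1566     0.2193]
  [   0.6877     1.6308     0.8294     0.3705]
  [   0.4969     0.2053     1.9686     0.7001]
  [   0.3412     0.1243     0.3875     1.2289]
First solve x = (I − A)⁻¹ d = adj(I−A)·d / det(I−A); in particular x_4 = (0.103250·270 + 0.037625·160 + 0.117250·90 + 0.371875·200) / 0.30261875 = 118.825 / 0.30261875 ≈ 392.65578.
Intermediate flow from 1 to 4: z_14 = a_14 · x_4 = 0.15 × 118.825 / 0.30261875 = 17.82375 / 0.30261875 ≈ 58.898.

z_14 = 58.898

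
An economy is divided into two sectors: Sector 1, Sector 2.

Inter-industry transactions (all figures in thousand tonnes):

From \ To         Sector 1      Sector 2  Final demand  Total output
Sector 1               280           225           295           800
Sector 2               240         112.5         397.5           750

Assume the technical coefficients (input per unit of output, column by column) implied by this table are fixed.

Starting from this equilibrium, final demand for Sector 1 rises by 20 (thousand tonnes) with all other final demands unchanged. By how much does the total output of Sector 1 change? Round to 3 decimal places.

Technical coefficients a_ij = z_ij / X_j:
  a_11 = 280/800 = 0.35, a_21 = 240/800 = 0.30
  a_12 = 225/750 = 0.30, a_22 = 112.5/750 = 0.15
I − A =
  [   0.65    -0.30]
  [  -0.30     0.85]
det(I−A) = (0.65)(0.85) − (-0.30)(-0.30) = 0.4625
adj(I−A) = [[0.85, 0.30], [0.30, 0.65]]
(I − A)⁻¹ = adj(I−A) / det(I−A) ≈
  [   1.8378     0.6486]
  [   0.6486     1.4054]
Δx = (I − A)⁻¹ Δd with Δd having +20 in the Sector 1 component and 0 elsewhere.
So Δx_1 = L_11 · (+20), where L_11 = adj(I−A)_11 / det(I−A) = 0.85 / 0.4625.
Δx_1 = 0.85 × (+20) / 0.4625 = 17.00 / 0.4625 ≈ 36.757.

Δx_1 = 36.757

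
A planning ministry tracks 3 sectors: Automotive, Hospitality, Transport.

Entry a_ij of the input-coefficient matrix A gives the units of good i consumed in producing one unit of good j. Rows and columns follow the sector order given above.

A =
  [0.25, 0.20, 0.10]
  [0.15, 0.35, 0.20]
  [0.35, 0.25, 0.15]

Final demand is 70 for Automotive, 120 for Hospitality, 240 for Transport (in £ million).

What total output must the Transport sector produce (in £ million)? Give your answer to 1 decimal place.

x_T = 512.3

I − A =
  [   0.75    -0.20    -0.10]
  [  -0.15     0.65    -0.20]
  [  -0.35    -0.25     0.85]
Cofactors of I−A, C_ij = (−1)^(i+j)·(minor ij) (rows/columns in the sector order above):
  C_11 = (0.65)(0.85) − (-0.20)(-0.25) = 0.5025
  C_12 = −[(-0.15)(0.85) − (-0.20)(-0.35)] = 0.1975
  C_13 = (-0.15)(-0.25) − (0.65)(-0.35) = 0.2650
  C_21 = −[(-0.20)(0.85) − (-0.10)(-0.25)] = 0.1950
  C_22 = (0.75)(0.85) − (-0.10)(-0.35) = 0.6025
  C_23 = −[(0.75)(-0.25) − (-0.20)(-0.35)] = 0.2575
  C_31 = (-0.20)(-0.20) − (-0.10)(0.65) = 0.1050
  C_32 = −[(0.75)(-0.20) − (-0.10)(-0.15)] = 0.1650
  C_33 = (0.75)(0.65) − (-0.20)(-0.15) = 0.4575
det(I−A) = Σ_j (I−A)_1j·C_1j = (0.75)(0.5025) + (-0.20)(0.1975) + (-0.10)(0.2650) = 0.310875
adj(I−A) = Cᵀ =
  [ 0.5025   0.1950   0.1050]
  [ 0.1975   0.6025   0.1650]
  [ 0.2650   0.2575   0.4575]
(I − A)⁻¹ = adj(I−A) / det(I−A) ≈
  [   1.6164     0.6273     0.3378]
  [   0.6353     1.9381     0.5308]
  [   0.8524     0.8283     1.4717]
x = (I − A)⁻¹ d = adj(I−A)·d / det(I−A), with det(I−A) = 0.310875:
  x_A = (0.5025·70 + 0.1950·120 + 0.1050·240) / 0.310875 = 83.775 / 0.310875 ≈ 269.5
  x_H = (0.1975·70 + 0.6025·120 + 0.1650·240) / 0.310875 = 125.725 / 0.310875 ≈ 404.4
  x_T = (0.2650·70 + 0.2575·120 + 0.4575·240) / 0.310875 = 159.25 / 0.310875 ≈ 512.3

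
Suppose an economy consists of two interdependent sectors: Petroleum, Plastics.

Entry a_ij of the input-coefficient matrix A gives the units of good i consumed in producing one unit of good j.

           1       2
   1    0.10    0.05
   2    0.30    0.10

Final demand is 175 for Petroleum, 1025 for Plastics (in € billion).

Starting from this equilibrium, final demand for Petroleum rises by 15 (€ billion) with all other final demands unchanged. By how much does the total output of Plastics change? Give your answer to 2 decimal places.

Δx_2 = 5.66

I − A =
  [   0.90    -0.05]
  [  -0.30     0.90]
det(I−A) = (0.90)(0.90) − (-0.05)(-0.30) = 0.7950
adj(I−A) = [[0.90, 0.05], [0.30, 0.90]]
(I − A)⁻¹ = adj(I−A) / det(I−A) ≈
  [   1.1321     0.0629]
  [   0.3774     1.1321]
Δx = (I − A)⁻¹ Δd with Δd having +15 in the Petroleum component and 0 elsewhere.
So Δx_2 = L_21 · (+15), where L_21 = adj(I−A)_21 / det(I−A) = 0.30 / 0.7950.
Δx_2 = 0.30 × (+15) / 0.7950 = 4.50 / 0.7950 ≈ 5.66.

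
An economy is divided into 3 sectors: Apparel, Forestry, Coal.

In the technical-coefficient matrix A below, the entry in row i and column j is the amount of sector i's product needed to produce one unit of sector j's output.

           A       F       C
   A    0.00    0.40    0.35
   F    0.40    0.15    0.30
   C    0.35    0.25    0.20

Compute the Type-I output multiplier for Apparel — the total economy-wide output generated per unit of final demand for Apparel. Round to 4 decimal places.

I − A =
  [   1.00    -0.40    -0.35]
  [  -0.40     0.85    -0.30]
  [  -0.35    -0.25     0.80]
Cofactors of I−A, C_ij = (−1)^(i+j)·(minor ij) (rows/columns in the sector order above):
  C_11 = (0.85)(0.80) − (-0.30)(-0.25) = 0.6050
  C_12 = −[(-0.40)(0.80) − (-0.30)(-0.35)] = 0.4250
  C_13 = (-0.40)(-0.25) − (0.85)(-0.35) = 0.3975
  C_21 = −[(-0.40)(0.80) − (-0.35)(-0.25)] = 0.4075
  C_22 = (1.00)(0.80) − (-0.35)(-0.35) = 0.6775
  C_23 = −[(1.00)(-0.25) − (-0.40)(-0.35)] = 0.3900
  C_31 = (-0.40)(-0.30) − (-0.35)(0.85) = 0.4175
  C_32 = −[(1.00)(-0.30) − (-0.35)(-0.40)] = 0.4400
  C_33 = (1.00)(0.85) − (-0.40)(-0.40) = 0.6900
det(I−A) = Σ_j (I−A)_1j·C_1j = (1.00)(0.6050) + (-0.40)(0.4250) + (-0.35)(0.3975) = 0.295875
adj(I−A) = Cᵀ =
  [ 0.6050   0.4075   0.4175]
  [ 0.4250   0.6775   0.4400]
  [ 0.3975   0.3900   0.6900]
(I − A)⁻¹ = adj(I−A) / det(I−A) ≈
  [   2.04478     1.37727     1.41107]
  [   1.43642     2.28982     1.48711]
  [   1.34347     1.31812     2.33207]
The output multiplier for sector j is the column-j sum of the Leontief inverse (I − A)⁻¹ = adj(I−A) / det(I−A).
Column A of adj(I−A): (0.6050, 0.4250, 0.3975); det(I−A) = 0.295875.
m_A = (0.6050 + 0.4250 + 0.3975) / 0.295875 = 1.4275 / 0.295875 ≈ 4.8247.

m_A = 4.8247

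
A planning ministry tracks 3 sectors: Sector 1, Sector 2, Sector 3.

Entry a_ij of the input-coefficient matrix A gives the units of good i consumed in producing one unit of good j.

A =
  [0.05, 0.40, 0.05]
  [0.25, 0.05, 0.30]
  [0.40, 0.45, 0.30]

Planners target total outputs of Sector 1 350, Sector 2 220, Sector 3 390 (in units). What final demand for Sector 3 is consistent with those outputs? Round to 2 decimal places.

d_3 = 34.00

I − A =
  [   0.95    -0.40    -0.05]
  [  -0.25     0.95    -0.30]
  [  -0.40    -0.45     0.70]
d = (I − A) x:
  d_1 = (+0.95)·350 + (-0.40)·220 + (-0.05)·390 = 225.00
  d_2 = (-0.25)·350 + (+0.95)·220 + (-0.30)·390 = 4.50
  d_3 = (-0.40)·350 + (-0.45)·220 + (+0.70)·390 = 34.00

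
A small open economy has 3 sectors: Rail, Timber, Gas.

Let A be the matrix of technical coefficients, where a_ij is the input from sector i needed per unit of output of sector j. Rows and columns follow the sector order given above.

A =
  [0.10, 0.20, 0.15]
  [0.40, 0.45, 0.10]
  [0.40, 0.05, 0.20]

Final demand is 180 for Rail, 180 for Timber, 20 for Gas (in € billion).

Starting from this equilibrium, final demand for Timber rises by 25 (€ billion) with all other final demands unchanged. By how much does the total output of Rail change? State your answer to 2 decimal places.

Δx_1 = 14.77

I − A =
  [   0.90    -0.20    -0.15]
  [  -0.40     0.55    -0.10]
  [  -0.40    -0.05     0.80]
Cofactors of I−A, C_ij = (−1)^(i+j)·(minor ij) (rows/columns in the sector order above):
  C_11 = (0.55)(0.80) − (-0.10)(-0.05) = 0.4350
  C_12 = −[(-0.40)(0.80) − (-0.10)(-0.40)] = 0.3600
  C_13 = (-0.40)(-0.05) − (0.55)(-0.40) = 0.2400
  C_21 = −[(-0.20)(0.80) − (-0.15)(-0.05)] = 0.1675
  C_22 = (0.90)(0.80) − (-0.15)(-0.40) = 0.6600
  C_23 = −[(0.90)(-0.05) − (-0.20)(-0.40)] = 0.1250
  C_31 = (-0.20)(-0.10) − (-0.15)(0.55) = 0.1025
  C_32 = −[(0.90)(-0.10) − (-0.15)(-0.40)] = 0.1500
  C_33 = (0.90)(0.55) − (-0.20)(-0.40) = 0.4150
det(I−A) = Σ_j (I−A)_1j·C_1j = (0.90)(0.4350) + (-0.20)(0.3600) + (-0.15)(0.2400) = 0.2835
adj(I−A) = Cᵀ =
  [ 0.4350   0.1675   0.1025]
  [ 0.3600   0.6600   0.1500]
  [ 0.2400   0.1250   0.4150]
(I − A)⁻¹ = adj(I−A) / det(I−A) ≈
  [   1.5344     0.5908     0.3616]
  [   1.2698     2.3280     0.5291]
  [   0.8466     0.4409     1.4638]
Δx = (I − A)⁻¹ Δd with Δd having +25 in the Timber component and 0 elsewhere.
So Δx_1 = L_12 · (+25), where L_12 = adj(I−A)_12 / det(I−A) = 0.1675 / 0.2835.
Δx_1 = 0.1675 × (+25) / 0.2835 = 4.1875 / 0.2835 ≈ 14.77.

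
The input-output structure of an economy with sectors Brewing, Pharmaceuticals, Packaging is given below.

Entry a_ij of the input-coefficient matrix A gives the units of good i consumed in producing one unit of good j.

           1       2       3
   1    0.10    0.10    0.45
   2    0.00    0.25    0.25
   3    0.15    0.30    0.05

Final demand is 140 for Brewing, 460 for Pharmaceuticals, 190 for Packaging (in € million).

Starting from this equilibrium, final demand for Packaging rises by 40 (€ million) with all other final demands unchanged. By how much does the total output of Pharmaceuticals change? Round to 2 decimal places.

Δx_2 = 17.33

I − A =
  [   0.90    -0.10    -0.45]
  [   0.00     0.75    -0.25]
  [  -0.15    -0.30     0.95]
Cofactors of I−A, C_ij = (−1)^(i+j)·(minor ij) (rows/columns in the sector order above):
  C_11 = (0.75)(0.95) − (-0.25)(-0.30) = 0.6375
  C_12 = −[(0.00)(0.95) − (-0.25)(-0.15)] = 0.0375
  C_13 = (0.00)(-0.30) − (0.75)(-0.15) = 0.1125
  C_21 = −[(-0.10)(0.95) − (-0.45)(-0.30)] = 0.2300
  C_22 = (0.90)(0.95) − (-0.45)(-0.15) = 0.7875
  C_23 = −[(0.90)(-0.30) − (-0.10)(-0.15)] = 0.2850
  C_31 = (-0.10)(-0.25) − (-0.45)(0.75) = 0.3625
  C_32 = −[(0.90)(-0.25) − (-0.45)(0.00)] = 0.2250
  C_33 = (0.90)(0.75) − (-0.10)(0.00) = 0.6750
det(I−A) = Σ_j (I−A)_1j·C_1j = (0.90)(0.6375) + (-0.10)(0.0375) + (-0.45)(0.1125) = 0.519375
adj(I−A) = Cᵀ =
  [ 0.6375   0.2300   0.3625]
  [ 0.0375   0.7875   0.2250]
  [ 0.1125   0.2850   0.6750]
(I − A)⁻¹ = adj(I−A) / det(I−A) ≈
  [   1.2274     0.4428     0.6980]
  [   0.0722     1.5162     0.4332]
  [   0.2166     0.5487     1.2996]
Δx = (I − A)⁻¹ Δd with Δd having +40 in the Packaging component and 0 elsewhere.
So Δx_2 = L_23 · (+40), where L_23 = adj(I−A)_23 / det(I−A) = 0.2250 / 0.519375.
Δx_2 = 0.2250 × (+40) / 0.519375 = 9.00 / 0.519375 ≈ 17.33.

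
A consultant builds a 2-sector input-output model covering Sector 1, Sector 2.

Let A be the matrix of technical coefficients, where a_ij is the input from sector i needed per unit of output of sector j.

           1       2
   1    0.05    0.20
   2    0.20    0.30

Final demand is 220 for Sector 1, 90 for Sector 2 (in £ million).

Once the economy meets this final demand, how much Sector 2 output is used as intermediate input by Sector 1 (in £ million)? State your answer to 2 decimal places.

z_21 = 55.04

I − A =
  [   0.95    -0.20]
  [  -0.20     0.70]
det(I−A) = (0.95)(0.70) − (-0.20)(-0.20) = 0.6250
adj(I−A) = [[0.70, 0.20], [0.20, 0.95]]
(I − A)⁻¹ = adj(I−A) / det(I−A) ≈
  [   1.1200     0.3200]
  [   0.3200     1.5200]
First solve x = (I − A)⁻¹ d = adj(I−A)·d / det(I−A); in particular x_1 = (0.70·220 + 0.20·90) / 0.6250 = 172.00 / 0.6250 = 275.2000.
Intermediate flow from 2 to 1: z_21 = a_21 · x_1 = 0.20 × 172.00 / 0.6250 = 34.40 / 0.6250 = 55.04.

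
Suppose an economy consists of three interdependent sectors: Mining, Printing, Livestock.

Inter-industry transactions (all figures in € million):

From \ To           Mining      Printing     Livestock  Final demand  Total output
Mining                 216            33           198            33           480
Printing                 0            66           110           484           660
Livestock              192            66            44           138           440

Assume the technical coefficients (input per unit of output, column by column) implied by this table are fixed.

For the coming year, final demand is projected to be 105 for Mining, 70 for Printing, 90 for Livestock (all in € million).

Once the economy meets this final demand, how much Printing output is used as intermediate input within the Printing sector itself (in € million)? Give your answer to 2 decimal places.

Technical coefficients a_ij = z_ij / X_j:
  a_11 = 216/480 = 0.45, a_21 = 0/480 = 0.00, a_31 = 192/480 = 0.40
  a_12 = 33/660 = 0.05, a_22 = 66/660 = 0.10, a_32 = 66/660 = 0.10
  a_13 = 198/440 = 0.45, a_23 = 110/440 = 0.25, a_33 = 44/440 = 0.10
I − A =
  [   0.55    -0.05    -0.45]
  [   0.00     0.90    -0.25]
  [  -0.40    -0.10     0.90]
Cofactors of I−A, C_ij = (−1)^(i+j)·(minor ij) (rows/columns in the sector order above):
  C_11 = (0.90)(0.90) − (-0.25)(-0.10) = 0.7850
  C_12 = −[(0.00)(0.90) − (-0.25)(-0.40)] = 0.1000
  C_13 = (0.00)(-0.10) − (0.90)(-0.40) = 0.3600
  C_21 = −[(-0.05)(0.90) − (-0.45)(-0.10)] = 0.0900
  C_22 = (0.55)(0.90) − (-0.45)(-0.40) = 0.3150
  C_23 = −[(0.55)(-0.10) − (-0.05)(-0.40)] = 0.0750
  C_31 = (-0.05)(-0.25) − (-0.45)(0.90) = 0.4175
  C_32 = −[(0.55)(-0.25) − (-0.45)(0.00)] = 0.1375
  C_33 = (0.55)(0.90) − (-0.05)(0.00) = 0.4950
det(I−A) = Σ_j (I−A)_1j·C_1j = (0.55)(0.7850) + (-0.05)(0.1000) + (-0.45)(0.3600) = 0.26475
adj(I−A) = Cᵀ =
  [ 0.7850   0.0900   0.4175]
  [ 0.1000   0.3150   0.1375]
  [ 0.3600   0.0750   0.4950]
(I − A)⁻¹ = adj(I−A) / det(I−A) ≈
  [   2.9651     0.3399     1.5770]
  [   0.3777     1.1898     0.5194]
  [   1.3598     0.2833     1.8697]
First solve x = (I − A)⁻¹ d = adj(I−A)·d / det(I−A); in particular x_2 = (0.1000·105 + 0.3150·70 + 0.1375·90) / 0.26475 = 44.925 / 0.26475 ≈ 169.6884.
Intermediate flow from 2 to 2: z_22 = a_22 · x_2 = 0.10 × 44.925 / 0.26475 = 4.4925 / 0.26475 ≈ 16.97.

z_22 = 16.97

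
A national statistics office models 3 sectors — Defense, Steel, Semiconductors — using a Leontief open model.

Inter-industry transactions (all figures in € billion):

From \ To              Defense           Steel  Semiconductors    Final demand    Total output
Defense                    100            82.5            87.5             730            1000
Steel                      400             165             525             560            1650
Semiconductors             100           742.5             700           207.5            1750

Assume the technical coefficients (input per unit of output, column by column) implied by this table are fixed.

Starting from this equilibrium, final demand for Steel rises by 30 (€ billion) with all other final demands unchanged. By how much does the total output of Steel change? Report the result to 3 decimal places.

Technical coefficients a_ij = z_ij / X_j:
  a_11 = 100/1000 = 0.10, a_21 = 400/1000 = 0.40, a_31 = 100/1000 = 0.10
  a_12 = 82.5/1650 = 0.05, a_22 = 165/1650 = 0.10, a_32 = 742.5/1650 = 0.45
  a_13 = 87.5/1750 = 0.05, a_23 = 525/1750 = 0.30, a_33 = 700/1750 = 0.40
I − A =
  [   0.90    -0.05    -0.05]
  [  -0.40     0.90    -0.30]
  [  -0.10    -0.45     0.60]
Cofactors of I−A, C_ij = (−1)^(i+j)·(minor ij) (rows/columns in the sector order above):
  C_11 = (0.90)(0.60) − (-0.30)(-0.45) = 0.4050
  C_12 = −[(-0.40)(0.60) − (-0.30)(-0.10)] = 0.2700
  C_13 = (-0.40)(-0.45) − (0.90)(-0.10) = 0.2700
  C_21 = −[(-0.05)(0.60) − (-0.05)(-0.45)] = 0.0525
  C_22 = (0.90)(0.60) − (-0.05)(-0.10) = 0.5350
  C_23 = −[(0.90)(-0.45) − (-0.05)(-0.10)] = 0.4100
  C_31 = (-0.05)(-0.30) − (-0.05)(0.90) = 0.0600
  C_32 = −[(0.90)(-0.30) − (-0.05)(-0.40)] = 0.2900
  C_33 = (0.90)(0.90) − (-0.05)(-0.40) = 0.7900
det(I−A) = Σ_j (I−A)_1j·C_1j = (0.90)(0.4050) + (-0.05)(0.2700) + (-0.05)(0.2700) = 0.3375
adj(I−A) = Cᵀ =
  [ 0.4050   0.0525   0.0600]
  [ 0.2700   0.5350   0.2900]
  [ 0.2700   0.4100   0.7900]
(I − A)⁻¹ = adj(I−A) / det(I−A) ≈
  [   1.2000     0.1556     0.1778]
  [   0.8000     1.5852     0.8593]
  [   0.8000     1.2148     2.3407]
Δx = (I − A)⁻¹ Δd with Δd having +30 in the Steel component and 0 elsewhere.
So Δx_2 = L_22 · (+30), where L_22 = adj(I−A)_22 / det(I−A) = 0.5350 / 0.3375.
Δx_2 = 0.5350 × (+30) / 0.3375 = 16.05 / 0.3375 ≈ 47.556.

Δx_2 = 47.556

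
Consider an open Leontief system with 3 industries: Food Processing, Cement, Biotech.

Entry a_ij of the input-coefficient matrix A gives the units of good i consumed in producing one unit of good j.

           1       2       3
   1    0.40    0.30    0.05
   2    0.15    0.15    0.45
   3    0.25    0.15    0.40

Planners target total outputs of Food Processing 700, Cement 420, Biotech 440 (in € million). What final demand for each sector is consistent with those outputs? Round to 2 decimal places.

I − A =
  [   0.60    -0.30    -0.05]
  [  -0.15     0.85    -0.45]
  [  -0.25    -0.15     0.60]
d = (I − A) x:
  d_1 = (+0.60)·700 + (-0.30)·420 + (-0.05)·440 = 272.00
  d_2 = (-0.15)·700 + (+0.85)·420 + (-0.45)·440 = 54.00
  d_3 = (-0.25)·700 + (-0.15)·420 + (+0.60)·440 = 26.00

d_1 = 272.00, d_2 = 54.00, d_3 = 26.00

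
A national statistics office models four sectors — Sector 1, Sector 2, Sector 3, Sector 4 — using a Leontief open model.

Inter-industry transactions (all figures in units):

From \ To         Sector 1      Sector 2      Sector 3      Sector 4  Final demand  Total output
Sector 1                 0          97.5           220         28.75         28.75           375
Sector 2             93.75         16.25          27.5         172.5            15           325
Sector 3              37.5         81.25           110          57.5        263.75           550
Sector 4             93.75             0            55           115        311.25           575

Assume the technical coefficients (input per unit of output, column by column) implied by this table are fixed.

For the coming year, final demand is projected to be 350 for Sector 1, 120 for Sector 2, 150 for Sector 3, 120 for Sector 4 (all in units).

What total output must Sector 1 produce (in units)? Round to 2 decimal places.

Technical coefficients a_ij = z_ij / X_j:
  a_11 = 0/375 = 0.00, a_21 = 93.75/375 = 0.25, a_31 = 37.5/375 = 0.10, a_41 = 93.75/375 = 0.25
  a_12 = 97.5/325 = 0.30, a_22 = 16.25/325 = 0.05, a_32 = 81.25/325 = 0.25, a_42 = 0/325 = 0.00
  a_13 = 220/550 = 0.40, a_23 = 27.5/550 = 0.05, a_33 = 110/550 = 0.20, a_43 = 55/550 = 0.10
  a_14 = 28.75/575 = 0.05, a_24 = 172.5/575 = 0.30, a_34 = 57.5/575 = 0.10, a_44 = 115/575 = 0.20
I − A =
  [   1.00    -0.30    -0.40    -0.05]
  [  -0.25     0.95    -0.05    -0.30]
  [  -0.10    -0.25     0.80    -0.10]
  [  -0.25     0.00    -0.10     0.80]
Compute the cofactors C_ij = (−1)^(i+j)·(3×3 minor ij) of I−A; the adjugate is their transpose:
adj(I−A) = Cᵀ =
  [ 0.581000   0.270250   0.329750   0.178875]
  [ 0.225750   0.577500   0.180625   0.253250]
  [ 0.168500   0.228375   0.665625   0.179375]
  [ 0.202625   0.113000   0.186250   0.623000]
det(I−A) = Σ_j (I−A)_1j·C_1j = (1.00)(0.581000) + (-0.30)(0.225750) + (-0.40)(0.168500) + (-0.05)(0.202625) = 0.43574375
(I − A)⁻¹ = adj(I−A) / det(I−A) ≈
  [   1.3334     0.6202     0.7568     0.4105]
  [   0.5181     1.3253     0.4145     0.5812]
  [   0.3867     0.5241     1.5276     0.4117]
  [   0.4650     0.2593     0.4274     1.4297]
x = (I − A)⁻¹ d = adj(I−A)·d / det(I−A), with det(I−A) = 0.43574375:
  x_1 = (0.581000·350 + 0.270250·120 + 0.329750·150 + 0.178875·120) / 0.43574375 = 306.7075 / 0.43574375 ≈ 703.87
  x_2 = (0.225750·350 + 0.577500·120 + 0.180625·150 + 0.253250·120) / 0.43574375 = 205.79625 / 0.43574375 ≈ 472.29
  x_3 = (0.168500·350 + 0.228375·120 + 0.665625·150 + 0.179375·120) / 0.43574375 = 207.74875 / 0.43574375 ≈ 476.77
  x_4 = (0.202625·350 + 0.113000·120 + 0.186250·150 + 0.623000·120) / 0.43574375 = 187.17625 / 0.43574375 ≈ 429.56

x_1 = 703.87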